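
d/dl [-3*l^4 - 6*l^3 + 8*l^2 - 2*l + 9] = -12*l^3 - 18*l^2 + 16*l - 2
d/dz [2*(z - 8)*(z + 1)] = 4*z - 14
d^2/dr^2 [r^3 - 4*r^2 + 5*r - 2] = 6*r - 8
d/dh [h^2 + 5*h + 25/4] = 2*h + 5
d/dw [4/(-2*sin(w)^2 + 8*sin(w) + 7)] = 16*(sin(w) - 2)*cos(w)/(8*sin(w) + cos(2*w) + 6)^2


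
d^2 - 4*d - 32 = (d - 8)*(d + 4)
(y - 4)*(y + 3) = y^2 - y - 12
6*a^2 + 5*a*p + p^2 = (2*a + p)*(3*a + p)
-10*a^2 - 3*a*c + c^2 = (-5*a + c)*(2*a + c)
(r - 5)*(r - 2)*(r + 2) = r^3 - 5*r^2 - 4*r + 20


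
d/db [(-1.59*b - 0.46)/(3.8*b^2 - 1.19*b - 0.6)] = (6.042*b^2 + 3.496*b + 0.4066)/(14.44*b^4 - 9.044*b^3 - 3.1439*b^2 + 1.428*b + 0.36)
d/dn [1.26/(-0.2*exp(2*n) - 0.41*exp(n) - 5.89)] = (0.504*exp(n) + 0.5166)*exp(n)/(0.2*exp(2*n) + 0.41*exp(n) + 5.89)^2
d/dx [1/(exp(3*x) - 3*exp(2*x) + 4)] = 3*(2 - exp(x))*exp(2*x)/(exp(3*x) - 3*exp(2*x) + 4)^2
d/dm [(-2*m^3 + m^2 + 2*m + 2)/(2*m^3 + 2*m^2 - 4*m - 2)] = (-3*m^4 + 4*m^3 - 4*m^2 - 6*m + 2)/(2*(m^6 + 2*m^5 - 3*m^4 - 6*m^3 + 2*m^2 + 4*m + 1))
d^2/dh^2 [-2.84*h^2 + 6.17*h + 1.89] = -5.68000000000000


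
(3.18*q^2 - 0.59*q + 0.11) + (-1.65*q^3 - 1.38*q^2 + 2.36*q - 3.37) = -1.65*q^3 + 1.8*q^2 + 1.77*q - 3.26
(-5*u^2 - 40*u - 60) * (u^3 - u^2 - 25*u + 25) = -5*u^5 - 35*u^4 + 105*u^3 + 935*u^2 + 500*u - 1500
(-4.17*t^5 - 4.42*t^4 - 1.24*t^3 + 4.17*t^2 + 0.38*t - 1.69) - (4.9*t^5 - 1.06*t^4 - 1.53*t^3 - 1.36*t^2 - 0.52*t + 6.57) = -9.07*t^5 - 3.36*t^4 + 0.29*t^3 + 5.53*t^2 + 0.9*t - 8.26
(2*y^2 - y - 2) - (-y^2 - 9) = 3*y^2 - y + 7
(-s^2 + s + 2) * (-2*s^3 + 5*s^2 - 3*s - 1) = 2*s^5 - 7*s^4 + 4*s^3 + 8*s^2 - 7*s - 2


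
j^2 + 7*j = j*(j + 7)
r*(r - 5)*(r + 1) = r^3 - 4*r^2 - 5*r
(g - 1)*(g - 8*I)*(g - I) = g^3 - g^2 - 9*I*g^2 - 8*g + 9*I*g + 8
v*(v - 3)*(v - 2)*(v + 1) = v^4 - 4*v^3 + v^2 + 6*v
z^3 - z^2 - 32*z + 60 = (z - 5)*(z - 2)*(z + 6)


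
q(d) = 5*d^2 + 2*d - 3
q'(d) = 10*d + 2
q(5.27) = 146.40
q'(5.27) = 54.70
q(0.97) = 3.64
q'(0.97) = 11.70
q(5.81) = 177.40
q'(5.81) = 60.10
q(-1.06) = 0.50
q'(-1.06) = -8.60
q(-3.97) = 67.86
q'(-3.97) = -37.70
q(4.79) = 121.30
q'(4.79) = 49.90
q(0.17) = -2.52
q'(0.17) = 3.70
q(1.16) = 6.05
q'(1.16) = 13.60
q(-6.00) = 165.00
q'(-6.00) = -58.00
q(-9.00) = 384.00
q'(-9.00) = -88.00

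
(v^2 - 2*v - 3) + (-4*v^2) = -3*v^2 - 2*v - 3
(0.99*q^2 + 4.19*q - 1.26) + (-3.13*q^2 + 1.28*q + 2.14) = -2.14*q^2 + 5.47*q + 0.88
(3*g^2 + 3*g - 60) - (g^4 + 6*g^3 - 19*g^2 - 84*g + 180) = -g^4 - 6*g^3 + 22*g^2 + 87*g - 240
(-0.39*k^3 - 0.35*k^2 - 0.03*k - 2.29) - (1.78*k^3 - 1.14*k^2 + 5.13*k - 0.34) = -2.17*k^3 + 0.79*k^2 - 5.16*k - 1.95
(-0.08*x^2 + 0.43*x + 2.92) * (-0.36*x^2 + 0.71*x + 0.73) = 0.0288*x^4 - 0.2116*x^3 - 0.8043*x^2 + 2.3871*x + 2.1316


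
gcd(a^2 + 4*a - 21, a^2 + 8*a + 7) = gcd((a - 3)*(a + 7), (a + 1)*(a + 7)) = a + 7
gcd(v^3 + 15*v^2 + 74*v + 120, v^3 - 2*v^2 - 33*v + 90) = v + 6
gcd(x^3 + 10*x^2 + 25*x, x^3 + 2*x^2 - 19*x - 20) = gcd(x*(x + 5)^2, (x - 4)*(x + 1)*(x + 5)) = x + 5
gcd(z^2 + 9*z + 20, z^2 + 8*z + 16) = z + 4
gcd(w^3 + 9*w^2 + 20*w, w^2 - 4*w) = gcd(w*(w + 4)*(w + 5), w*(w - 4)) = w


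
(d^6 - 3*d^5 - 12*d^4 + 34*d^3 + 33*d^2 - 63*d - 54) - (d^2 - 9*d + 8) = d^6 - 3*d^5 - 12*d^4 + 34*d^3 + 32*d^2 - 54*d - 62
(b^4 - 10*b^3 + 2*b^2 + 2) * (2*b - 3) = 2*b^5 - 23*b^4 + 34*b^3 - 6*b^2 + 4*b - 6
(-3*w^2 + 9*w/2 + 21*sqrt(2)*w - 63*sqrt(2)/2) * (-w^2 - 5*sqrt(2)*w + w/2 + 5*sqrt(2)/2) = 3*w^4 - 6*sqrt(2)*w^3 - 6*w^3 - 831*w^2/4 + 12*sqrt(2)*w^2 - 9*sqrt(2)*w/2 + 420*w - 315/2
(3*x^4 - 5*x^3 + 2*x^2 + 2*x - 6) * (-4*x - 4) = -12*x^5 + 8*x^4 + 12*x^3 - 16*x^2 + 16*x + 24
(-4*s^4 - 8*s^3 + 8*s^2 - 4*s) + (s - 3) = -4*s^4 - 8*s^3 + 8*s^2 - 3*s - 3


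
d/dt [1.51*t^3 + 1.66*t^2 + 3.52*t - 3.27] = 4.53*t^2 + 3.32*t + 3.52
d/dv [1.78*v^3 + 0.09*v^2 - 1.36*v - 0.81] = 5.34*v^2 + 0.18*v - 1.36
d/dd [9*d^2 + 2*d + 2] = 18*d + 2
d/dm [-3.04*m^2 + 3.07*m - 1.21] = 3.07 - 6.08*m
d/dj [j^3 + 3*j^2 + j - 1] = 3*j^2 + 6*j + 1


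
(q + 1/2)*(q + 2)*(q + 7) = q^3 + 19*q^2/2 + 37*q/2 + 7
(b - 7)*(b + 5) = b^2 - 2*b - 35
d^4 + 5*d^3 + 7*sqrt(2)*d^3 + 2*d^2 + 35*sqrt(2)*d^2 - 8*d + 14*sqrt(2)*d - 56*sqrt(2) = (d - 1)*(d + 2)*(d + 4)*(d + 7*sqrt(2))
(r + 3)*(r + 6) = r^2 + 9*r + 18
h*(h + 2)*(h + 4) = h^3 + 6*h^2 + 8*h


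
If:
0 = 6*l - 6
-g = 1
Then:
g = -1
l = 1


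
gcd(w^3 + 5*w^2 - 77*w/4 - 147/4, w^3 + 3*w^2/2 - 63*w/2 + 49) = w^2 + 7*w/2 - 49/2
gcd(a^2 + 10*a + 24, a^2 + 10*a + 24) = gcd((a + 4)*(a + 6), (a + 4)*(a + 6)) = a^2 + 10*a + 24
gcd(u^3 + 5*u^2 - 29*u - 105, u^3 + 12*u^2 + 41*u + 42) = u^2 + 10*u + 21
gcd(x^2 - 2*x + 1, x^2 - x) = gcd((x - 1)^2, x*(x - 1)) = x - 1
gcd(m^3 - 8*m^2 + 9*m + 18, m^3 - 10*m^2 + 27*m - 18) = m^2 - 9*m + 18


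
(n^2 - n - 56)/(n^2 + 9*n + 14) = (n - 8)/(n + 2)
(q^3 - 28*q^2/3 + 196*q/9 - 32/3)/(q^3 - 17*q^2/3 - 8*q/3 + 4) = (q - 8/3)/(q + 1)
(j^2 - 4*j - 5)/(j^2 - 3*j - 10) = (j + 1)/(j + 2)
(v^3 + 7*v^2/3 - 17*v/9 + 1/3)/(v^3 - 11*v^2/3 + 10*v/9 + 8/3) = (9*v^3 + 21*v^2 - 17*v + 3)/(9*v^3 - 33*v^2 + 10*v + 24)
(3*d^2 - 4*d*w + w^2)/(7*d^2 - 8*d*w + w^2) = (-3*d + w)/(-7*d + w)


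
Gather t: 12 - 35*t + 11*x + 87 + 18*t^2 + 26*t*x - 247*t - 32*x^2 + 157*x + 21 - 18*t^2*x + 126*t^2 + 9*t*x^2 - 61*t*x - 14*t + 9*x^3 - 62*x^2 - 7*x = t^2*(144 - 18*x) + t*(9*x^2 - 35*x - 296) + 9*x^3 - 94*x^2 + 161*x + 120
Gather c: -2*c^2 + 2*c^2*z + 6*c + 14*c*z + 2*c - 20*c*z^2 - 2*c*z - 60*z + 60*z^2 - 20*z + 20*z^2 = c^2*(2*z - 2) + c*(-20*z^2 + 12*z + 8) + 80*z^2 - 80*z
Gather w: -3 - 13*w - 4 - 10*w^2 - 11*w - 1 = -10*w^2 - 24*w - 8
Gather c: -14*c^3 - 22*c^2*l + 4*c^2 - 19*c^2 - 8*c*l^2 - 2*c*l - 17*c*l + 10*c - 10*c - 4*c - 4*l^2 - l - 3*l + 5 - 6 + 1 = -14*c^3 + c^2*(-22*l - 15) + c*(-8*l^2 - 19*l - 4) - 4*l^2 - 4*l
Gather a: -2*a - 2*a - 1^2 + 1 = -4*a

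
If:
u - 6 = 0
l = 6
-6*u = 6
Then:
No Solution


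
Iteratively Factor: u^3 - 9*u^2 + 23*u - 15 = (u - 1)*(u^2 - 8*u + 15) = (u - 3)*(u - 1)*(u - 5)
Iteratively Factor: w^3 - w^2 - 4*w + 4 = (w - 1)*(w^2 - 4) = (w - 2)*(w - 1)*(w + 2)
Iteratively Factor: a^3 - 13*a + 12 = (a - 1)*(a^2 + a - 12) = (a - 1)*(a + 4)*(a - 3)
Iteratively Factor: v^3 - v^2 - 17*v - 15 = (v + 1)*(v^2 - 2*v - 15) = (v + 1)*(v + 3)*(v - 5)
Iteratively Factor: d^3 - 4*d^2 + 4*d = (d - 2)*(d^2 - 2*d) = (d - 2)^2*(d)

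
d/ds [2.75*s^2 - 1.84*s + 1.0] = 5.5*s - 1.84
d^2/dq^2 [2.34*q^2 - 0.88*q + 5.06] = 4.68000000000000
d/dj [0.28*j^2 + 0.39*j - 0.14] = 0.56*j + 0.39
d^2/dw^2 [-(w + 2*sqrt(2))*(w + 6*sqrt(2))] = -2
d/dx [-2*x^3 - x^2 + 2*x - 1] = -6*x^2 - 2*x + 2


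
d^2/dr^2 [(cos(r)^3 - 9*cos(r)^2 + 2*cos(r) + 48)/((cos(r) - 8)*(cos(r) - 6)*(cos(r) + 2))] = 3*(sin(r)^2 - 6*cos(r) + 1)/(cos(r) - 6)^3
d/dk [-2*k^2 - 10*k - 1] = -4*k - 10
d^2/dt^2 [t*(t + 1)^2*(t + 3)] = 12*t^2 + 30*t + 14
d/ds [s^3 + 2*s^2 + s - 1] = 3*s^2 + 4*s + 1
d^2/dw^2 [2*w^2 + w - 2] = 4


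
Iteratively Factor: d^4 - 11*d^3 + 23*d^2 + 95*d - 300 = (d + 3)*(d^3 - 14*d^2 + 65*d - 100) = (d - 5)*(d + 3)*(d^2 - 9*d + 20) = (d - 5)^2*(d + 3)*(d - 4)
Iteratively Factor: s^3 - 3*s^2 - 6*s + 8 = (s + 2)*(s^2 - 5*s + 4) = (s - 1)*(s + 2)*(s - 4)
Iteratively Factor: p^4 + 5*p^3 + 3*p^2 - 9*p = (p + 3)*(p^3 + 2*p^2 - 3*p) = (p + 3)^2*(p^2 - p) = p*(p + 3)^2*(p - 1)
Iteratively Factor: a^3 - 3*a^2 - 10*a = (a - 5)*(a^2 + 2*a) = a*(a - 5)*(a + 2)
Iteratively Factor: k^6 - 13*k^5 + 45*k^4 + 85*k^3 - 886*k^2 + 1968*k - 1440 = (k - 3)*(k^5 - 10*k^4 + 15*k^3 + 130*k^2 - 496*k + 480) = (k - 3)*(k - 2)*(k^4 - 8*k^3 - k^2 + 128*k - 240) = (k - 3)*(k - 2)*(k + 4)*(k^3 - 12*k^2 + 47*k - 60) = (k - 4)*(k - 3)*(k - 2)*(k + 4)*(k^2 - 8*k + 15) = (k - 5)*(k - 4)*(k - 3)*(k - 2)*(k + 4)*(k - 3)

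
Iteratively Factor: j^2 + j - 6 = (j - 2)*(j + 3)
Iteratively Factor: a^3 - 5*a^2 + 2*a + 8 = (a - 4)*(a^2 - a - 2) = (a - 4)*(a - 2)*(a + 1)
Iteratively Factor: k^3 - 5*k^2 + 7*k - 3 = (k - 1)*(k^2 - 4*k + 3) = (k - 3)*(k - 1)*(k - 1)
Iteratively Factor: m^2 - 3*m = (m)*(m - 3)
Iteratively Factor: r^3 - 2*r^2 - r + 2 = (r - 1)*(r^2 - r - 2) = (r - 1)*(r + 1)*(r - 2)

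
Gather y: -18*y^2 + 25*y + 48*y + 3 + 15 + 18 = -18*y^2 + 73*y + 36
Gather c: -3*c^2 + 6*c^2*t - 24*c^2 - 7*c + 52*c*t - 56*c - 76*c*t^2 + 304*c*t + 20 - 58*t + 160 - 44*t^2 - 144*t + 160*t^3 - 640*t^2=c^2*(6*t - 27) + c*(-76*t^2 + 356*t - 63) + 160*t^3 - 684*t^2 - 202*t + 180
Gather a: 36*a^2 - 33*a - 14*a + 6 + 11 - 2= 36*a^2 - 47*a + 15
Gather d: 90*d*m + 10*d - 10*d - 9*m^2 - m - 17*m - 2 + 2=90*d*m - 9*m^2 - 18*m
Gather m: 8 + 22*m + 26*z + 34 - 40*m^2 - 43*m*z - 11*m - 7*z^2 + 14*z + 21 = -40*m^2 + m*(11 - 43*z) - 7*z^2 + 40*z + 63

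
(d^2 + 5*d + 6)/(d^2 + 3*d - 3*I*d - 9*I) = (d + 2)/(d - 3*I)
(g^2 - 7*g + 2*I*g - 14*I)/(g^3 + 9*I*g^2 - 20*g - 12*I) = (g - 7)/(g^2 + 7*I*g - 6)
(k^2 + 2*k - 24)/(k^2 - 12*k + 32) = (k + 6)/(k - 8)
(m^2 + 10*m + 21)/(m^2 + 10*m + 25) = (m^2 + 10*m + 21)/(m^2 + 10*m + 25)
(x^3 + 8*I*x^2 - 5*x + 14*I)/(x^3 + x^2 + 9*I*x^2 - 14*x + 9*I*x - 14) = (x - I)/(x + 1)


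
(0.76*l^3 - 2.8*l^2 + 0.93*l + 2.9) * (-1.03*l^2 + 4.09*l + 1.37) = -0.7828*l^5 + 5.9924*l^4 - 11.3687*l^3 - 3.0193*l^2 + 13.1351*l + 3.973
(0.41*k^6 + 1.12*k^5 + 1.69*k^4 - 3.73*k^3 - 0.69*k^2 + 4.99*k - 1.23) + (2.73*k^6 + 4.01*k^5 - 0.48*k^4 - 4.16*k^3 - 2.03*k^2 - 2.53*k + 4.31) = 3.14*k^6 + 5.13*k^5 + 1.21*k^4 - 7.89*k^3 - 2.72*k^2 + 2.46*k + 3.08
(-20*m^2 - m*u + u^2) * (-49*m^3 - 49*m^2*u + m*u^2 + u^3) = 980*m^5 + 1029*m^4*u - 20*m^3*u^2 - 70*m^2*u^3 + u^5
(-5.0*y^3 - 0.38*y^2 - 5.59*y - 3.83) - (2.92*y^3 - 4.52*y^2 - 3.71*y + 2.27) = -7.92*y^3 + 4.14*y^2 - 1.88*y - 6.1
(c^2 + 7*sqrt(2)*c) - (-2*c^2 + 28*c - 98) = 3*c^2 - 28*c + 7*sqrt(2)*c + 98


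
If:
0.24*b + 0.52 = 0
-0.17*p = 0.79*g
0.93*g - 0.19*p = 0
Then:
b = -2.17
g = 0.00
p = 0.00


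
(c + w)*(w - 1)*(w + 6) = c*w^2 + 5*c*w - 6*c + w^3 + 5*w^2 - 6*w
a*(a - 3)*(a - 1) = a^3 - 4*a^2 + 3*a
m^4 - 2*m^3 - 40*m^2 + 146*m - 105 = (m - 5)*(m - 3)*(m - 1)*(m + 7)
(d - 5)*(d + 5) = d^2 - 25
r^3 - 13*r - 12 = (r - 4)*(r + 1)*(r + 3)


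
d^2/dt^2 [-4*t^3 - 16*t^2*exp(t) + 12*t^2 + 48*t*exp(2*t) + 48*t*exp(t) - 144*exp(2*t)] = -16*t^2*exp(t) + 192*t*exp(2*t) - 16*t*exp(t) - 24*t - 384*exp(2*t) + 64*exp(t) + 24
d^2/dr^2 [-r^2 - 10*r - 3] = -2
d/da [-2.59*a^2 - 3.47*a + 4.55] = -5.18*a - 3.47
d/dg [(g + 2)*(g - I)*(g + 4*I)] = 3*g^2 + g*(4 + 6*I) + 4 + 6*I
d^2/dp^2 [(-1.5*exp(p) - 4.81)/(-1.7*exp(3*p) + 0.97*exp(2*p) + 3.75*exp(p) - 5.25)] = (17.34*exp(6*p) + 117.6876*exp(5*p) - 47.58724*exp(4*p) - 222.718334*exp(3*p) - 288.041625*exp(2*p) + 195.151575*exp(p) + 136.040625)*exp(p)/(4.913*exp(9*p) - 8.4099*exp(8*p) - 27.71391*exp(7*p) + 81.707327*exp(6*p) + 9.19012500000001*exp(5*p) - 226.9152*exp(4*p) + 202.415625*exp(3*p) + 141.2775*exp(2*p) - 310.078125*exp(p) + 144.703125)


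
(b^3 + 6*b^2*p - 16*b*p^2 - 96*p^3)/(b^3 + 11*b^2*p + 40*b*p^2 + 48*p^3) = (b^2 + 2*b*p - 24*p^2)/(b^2 + 7*b*p + 12*p^2)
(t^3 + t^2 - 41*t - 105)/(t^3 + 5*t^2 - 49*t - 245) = (t + 3)/(t + 7)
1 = 1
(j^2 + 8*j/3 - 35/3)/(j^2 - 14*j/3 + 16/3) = (3*j^2 + 8*j - 35)/(3*j^2 - 14*j + 16)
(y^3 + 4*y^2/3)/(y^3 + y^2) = (y + 4/3)/(y + 1)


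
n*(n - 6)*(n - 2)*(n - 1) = n^4 - 9*n^3 + 20*n^2 - 12*n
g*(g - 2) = g^2 - 2*g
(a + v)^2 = a^2 + 2*a*v + v^2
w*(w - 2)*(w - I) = w^3 - 2*w^2 - I*w^2 + 2*I*w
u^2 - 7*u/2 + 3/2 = (u - 3)*(u - 1/2)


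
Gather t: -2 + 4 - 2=0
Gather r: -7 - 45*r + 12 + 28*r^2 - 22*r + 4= 28*r^2 - 67*r + 9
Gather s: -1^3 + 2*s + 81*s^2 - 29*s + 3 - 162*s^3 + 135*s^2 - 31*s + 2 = -162*s^3 + 216*s^2 - 58*s + 4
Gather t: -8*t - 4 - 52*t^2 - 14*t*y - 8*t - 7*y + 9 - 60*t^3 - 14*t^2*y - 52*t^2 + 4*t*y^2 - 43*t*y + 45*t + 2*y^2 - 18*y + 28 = -60*t^3 + t^2*(-14*y - 104) + t*(4*y^2 - 57*y + 29) + 2*y^2 - 25*y + 33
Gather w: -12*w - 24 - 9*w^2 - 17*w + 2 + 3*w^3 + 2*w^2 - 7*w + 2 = 3*w^3 - 7*w^2 - 36*w - 20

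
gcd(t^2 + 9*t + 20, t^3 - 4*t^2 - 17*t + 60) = t + 4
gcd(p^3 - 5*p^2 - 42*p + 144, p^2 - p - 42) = p + 6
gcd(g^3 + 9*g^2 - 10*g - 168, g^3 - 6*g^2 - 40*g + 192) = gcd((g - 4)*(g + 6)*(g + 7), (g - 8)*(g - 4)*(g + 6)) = g^2 + 2*g - 24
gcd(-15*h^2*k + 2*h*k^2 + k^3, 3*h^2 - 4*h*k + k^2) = 3*h - k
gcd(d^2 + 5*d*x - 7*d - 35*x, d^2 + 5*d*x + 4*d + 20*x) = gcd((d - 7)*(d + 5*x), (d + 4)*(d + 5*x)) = d + 5*x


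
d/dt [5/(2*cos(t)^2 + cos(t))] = 5*(sin(t)/cos(t)^2 + 4*tan(t))/(2*cos(t) + 1)^2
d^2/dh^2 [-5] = 0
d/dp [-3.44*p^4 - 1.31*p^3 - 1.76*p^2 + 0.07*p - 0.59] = -13.76*p^3 - 3.93*p^2 - 3.52*p + 0.07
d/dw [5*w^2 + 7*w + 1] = 10*w + 7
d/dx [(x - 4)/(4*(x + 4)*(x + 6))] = (-x^2 + 8*x + 64)/(4*(x^4 + 20*x^3 + 148*x^2 + 480*x + 576))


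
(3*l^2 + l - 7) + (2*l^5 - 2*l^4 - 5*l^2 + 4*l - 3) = 2*l^5 - 2*l^4 - 2*l^2 + 5*l - 10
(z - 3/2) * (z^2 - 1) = z^3 - 3*z^2/2 - z + 3/2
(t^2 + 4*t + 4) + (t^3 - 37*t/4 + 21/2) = t^3 + t^2 - 21*t/4 + 29/2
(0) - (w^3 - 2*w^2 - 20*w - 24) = -w^3 + 2*w^2 + 20*w + 24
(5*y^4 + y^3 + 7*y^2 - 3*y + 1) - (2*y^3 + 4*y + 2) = 5*y^4 - y^3 + 7*y^2 - 7*y - 1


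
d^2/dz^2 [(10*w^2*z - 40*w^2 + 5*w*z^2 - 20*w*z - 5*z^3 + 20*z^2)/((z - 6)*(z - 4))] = 20*(w^2 + 3*w - 18)/(z^3 - 18*z^2 + 108*z - 216)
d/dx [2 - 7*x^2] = -14*x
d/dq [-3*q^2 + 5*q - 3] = 5 - 6*q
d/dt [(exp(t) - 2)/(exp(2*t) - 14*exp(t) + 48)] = (-2*(exp(t) - 7)*(exp(t) - 2) + exp(2*t) - 14*exp(t) + 48)*exp(t)/(exp(2*t) - 14*exp(t) + 48)^2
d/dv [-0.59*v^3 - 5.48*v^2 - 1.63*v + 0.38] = -1.77*v^2 - 10.96*v - 1.63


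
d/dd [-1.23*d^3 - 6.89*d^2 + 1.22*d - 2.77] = -3.69*d^2 - 13.78*d + 1.22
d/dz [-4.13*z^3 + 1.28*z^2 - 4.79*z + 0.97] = -12.39*z^2 + 2.56*z - 4.79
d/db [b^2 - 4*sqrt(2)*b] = 2*b - 4*sqrt(2)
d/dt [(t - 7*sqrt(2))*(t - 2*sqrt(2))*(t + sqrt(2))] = 3*t^2 - 16*sqrt(2)*t + 10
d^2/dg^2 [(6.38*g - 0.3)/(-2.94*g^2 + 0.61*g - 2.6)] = (-(5.88*g - 0.61)*(6.38*g - 0.3)*(11.76*g - 1.22) + (112.5432*g - 9.5476)*(2.94*g^2 - 0.61*g + 2.6))/(2.94*g^2 - 0.61*g + 2.6)^3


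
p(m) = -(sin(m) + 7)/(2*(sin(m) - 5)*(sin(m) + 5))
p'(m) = -cos(m)/(2*(sin(m) - 5)*(sin(m) + 5)) + (sin(m) + 7)*cos(m)/(2*(sin(m) - 5)*(sin(m) + 5)^2) + (sin(m) + 7)*cos(m)/(2*(sin(m) - 5)^2*(sin(m) + 5))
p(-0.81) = 0.13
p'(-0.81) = 0.01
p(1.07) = 0.16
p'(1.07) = 0.02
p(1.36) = 0.17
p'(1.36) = 0.01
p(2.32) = 0.16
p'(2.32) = -0.02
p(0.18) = 0.14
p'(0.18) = 0.02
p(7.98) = 0.17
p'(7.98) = -0.00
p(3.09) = 0.14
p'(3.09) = -0.02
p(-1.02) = 0.13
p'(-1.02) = 0.01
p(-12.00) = 0.15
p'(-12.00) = 0.02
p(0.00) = 0.14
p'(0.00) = 0.02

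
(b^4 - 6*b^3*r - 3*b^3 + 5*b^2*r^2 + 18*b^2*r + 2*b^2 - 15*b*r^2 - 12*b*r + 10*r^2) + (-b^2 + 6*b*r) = b^4 - 6*b^3*r - 3*b^3 + 5*b^2*r^2 + 18*b^2*r + b^2 - 15*b*r^2 - 6*b*r + 10*r^2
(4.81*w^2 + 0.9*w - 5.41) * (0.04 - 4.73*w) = -22.7513*w^3 - 4.0646*w^2 + 25.6253*w - 0.2164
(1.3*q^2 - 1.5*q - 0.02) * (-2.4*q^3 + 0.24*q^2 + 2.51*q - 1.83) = -3.12*q^5 + 3.912*q^4 + 2.951*q^3 - 6.1488*q^2 + 2.6948*q + 0.0366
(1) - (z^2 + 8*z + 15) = -z^2 - 8*z - 14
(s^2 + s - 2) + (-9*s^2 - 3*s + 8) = -8*s^2 - 2*s + 6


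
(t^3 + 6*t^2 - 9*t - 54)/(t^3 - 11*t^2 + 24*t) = (t^2 + 9*t + 18)/(t*(t - 8))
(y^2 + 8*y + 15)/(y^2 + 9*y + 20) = (y + 3)/(y + 4)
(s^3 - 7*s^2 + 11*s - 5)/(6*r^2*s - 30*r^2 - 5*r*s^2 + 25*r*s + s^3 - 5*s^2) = (s^2 - 2*s + 1)/(6*r^2 - 5*r*s + s^2)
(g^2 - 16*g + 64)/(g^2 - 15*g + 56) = (g - 8)/(g - 7)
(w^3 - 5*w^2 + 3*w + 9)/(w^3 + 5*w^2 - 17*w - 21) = (w - 3)/(w + 7)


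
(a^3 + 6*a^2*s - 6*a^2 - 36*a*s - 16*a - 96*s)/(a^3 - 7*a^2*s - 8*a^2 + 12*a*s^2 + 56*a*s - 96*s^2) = (a^2 + 6*a*s + 2*a + 12*s)/(a^2 - 7*a*s + 12*s^2)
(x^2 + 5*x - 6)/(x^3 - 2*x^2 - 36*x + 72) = (x - 1)/(x^2 - 8*x + 12)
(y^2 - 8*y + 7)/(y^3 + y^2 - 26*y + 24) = (y - 7)/(y^2 + 2*y - 24)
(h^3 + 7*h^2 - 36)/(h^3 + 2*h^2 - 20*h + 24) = (h + 3)/(h - 2)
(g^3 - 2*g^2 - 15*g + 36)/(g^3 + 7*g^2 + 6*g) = (g^3 - 2*g^2 - 15*g + 36)/(g*(g^2 + 7*g + 6))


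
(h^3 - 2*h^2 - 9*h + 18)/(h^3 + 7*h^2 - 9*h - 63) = (h - 2)/(h + 7)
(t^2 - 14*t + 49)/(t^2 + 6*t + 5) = (t^2 - 14*t + 49)/(t^2 + 6*t + 5)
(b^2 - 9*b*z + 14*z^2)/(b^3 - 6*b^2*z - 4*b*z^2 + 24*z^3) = (-b + 7*z)/(-b^2 + 4*b*z + 12*z^2)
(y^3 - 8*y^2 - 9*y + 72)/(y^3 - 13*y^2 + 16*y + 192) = (y - 3)/(y - 8)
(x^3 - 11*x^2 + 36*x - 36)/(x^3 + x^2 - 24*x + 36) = (x - 6)/(x + 6)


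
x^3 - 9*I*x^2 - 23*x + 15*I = (x - 5*I)*(x - 3*I)*(x - I)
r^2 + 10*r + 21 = (r + 3)*(r + 7)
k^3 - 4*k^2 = k^2*(k - 4)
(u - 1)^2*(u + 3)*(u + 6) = u^4 + 7*u^3 + u^2 - 27*u + 18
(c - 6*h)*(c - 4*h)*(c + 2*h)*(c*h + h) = c^4*h - 8*c^3*h^2 + c^3*h + 4*c^2*h^3 - 8*c^2*h^2 + 48*c*h^4 + 4*c*h^3 + 48*h^4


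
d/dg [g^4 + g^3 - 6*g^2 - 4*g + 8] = 4*g^3 + 3*g^2 - 12*g - 4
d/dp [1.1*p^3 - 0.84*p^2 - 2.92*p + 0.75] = 3.3*p^2 - 1.68*p - 2.92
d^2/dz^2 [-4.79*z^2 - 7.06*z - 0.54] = -9.58000000000000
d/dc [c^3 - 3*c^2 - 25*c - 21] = 3*c^2 - 6*c - 25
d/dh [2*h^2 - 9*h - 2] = 4*h - 9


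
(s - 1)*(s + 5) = s^2 + 4*s - 5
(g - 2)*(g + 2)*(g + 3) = g^3 + 3*g^2 - 4*g - 12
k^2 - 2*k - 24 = (k - 6)*(k + 4)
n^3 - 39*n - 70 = (n - 7)*(n + 2)*(n + 5)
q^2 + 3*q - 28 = (q - 4)*(q + 7)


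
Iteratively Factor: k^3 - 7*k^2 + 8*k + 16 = (k - 4)*(k^2 - 3*k - 4) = (k - 4)*(k + 1)*(k - 4)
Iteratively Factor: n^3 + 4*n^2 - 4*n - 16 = (n - 2)*(n^2 + 6*n + 8) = (n - 2)*(n + 2)*(n + 4)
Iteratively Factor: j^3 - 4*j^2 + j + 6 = (j - 2)*(j^2 - 2*j - 3) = (j - 2)*(j + 1)*(j - 3)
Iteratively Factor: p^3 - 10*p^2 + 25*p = (p - 5)*(p^2 - 5*p) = p*(p - 5)*(p - 5)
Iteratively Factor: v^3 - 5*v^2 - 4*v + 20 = (v + 2)*(v^2 - 7*v + 10) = (v - 5)*(v + 2)*(v - 2)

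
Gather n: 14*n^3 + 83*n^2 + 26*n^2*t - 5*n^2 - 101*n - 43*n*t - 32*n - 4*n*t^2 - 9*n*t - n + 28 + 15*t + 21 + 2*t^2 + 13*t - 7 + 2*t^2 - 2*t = 14*n^3 + n^2*(26*t + 78) + n*(-4*t^2 - 52*t - 134) + 4*t^2 + 26*t + 42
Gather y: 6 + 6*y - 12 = 6*y - 6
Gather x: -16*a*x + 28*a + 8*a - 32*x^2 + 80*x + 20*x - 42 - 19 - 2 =36*a - 32*x^2 + x*(100 - 16*a) - 63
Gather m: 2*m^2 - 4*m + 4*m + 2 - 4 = 2*m^2 - 2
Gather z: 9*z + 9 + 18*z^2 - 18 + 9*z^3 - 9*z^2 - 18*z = 9*z^3 + 9*z^2 - 9*z - 9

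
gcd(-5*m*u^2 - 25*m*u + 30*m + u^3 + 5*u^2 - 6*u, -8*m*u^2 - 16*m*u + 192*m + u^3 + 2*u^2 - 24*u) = u + 6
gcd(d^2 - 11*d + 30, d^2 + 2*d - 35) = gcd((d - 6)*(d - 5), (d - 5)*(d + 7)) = d - 5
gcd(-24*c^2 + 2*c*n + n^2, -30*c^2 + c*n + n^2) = 6*c + n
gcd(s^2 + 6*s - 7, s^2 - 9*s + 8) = s - 1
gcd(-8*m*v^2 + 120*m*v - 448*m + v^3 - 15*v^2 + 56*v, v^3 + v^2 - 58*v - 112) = v - 8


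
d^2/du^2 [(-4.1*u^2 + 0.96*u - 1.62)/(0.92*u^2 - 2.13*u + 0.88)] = (-3.5527136788005e-15*u^4 - 14.443632*u^3 + 11.689152*u^2 + 14.384016*u - 14.827684)/(0.778688*u^6 - 5.408496*u^5 + 14.75634*u^4 - 20.010285*u^3 + 14.11476*u^2 - 4.948416*u + 0.681472)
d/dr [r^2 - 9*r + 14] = 2*r - 9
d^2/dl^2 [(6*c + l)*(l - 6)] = 2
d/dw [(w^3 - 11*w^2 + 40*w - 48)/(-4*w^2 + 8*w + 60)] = (-w^4 + 4*w^3 + 63*w^2 - 426*w + 696)/(4*(w^4 - 4*w^3 - 26*w^2 + 60*w + 225))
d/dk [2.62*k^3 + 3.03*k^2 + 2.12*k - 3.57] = 7.86*k^2 + 6.06*k + 2.12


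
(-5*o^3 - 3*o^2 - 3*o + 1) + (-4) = -5*o^3 - 3*o^2 - 3*o - 3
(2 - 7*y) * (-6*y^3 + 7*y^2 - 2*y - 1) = 42*y^4 - 61*y^3 + 28*y^2 + 3*y - 2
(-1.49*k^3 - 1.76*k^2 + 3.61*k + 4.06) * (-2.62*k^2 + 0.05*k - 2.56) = 3.9038*k^5 + 4.5367*k^4 - 5.7318*k^3 - 5.9511*k^2 - 9.0386*k - 10.3936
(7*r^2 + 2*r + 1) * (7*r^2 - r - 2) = 49*r^4 + 7*r^3 - 9*r^2 - 5*r - 2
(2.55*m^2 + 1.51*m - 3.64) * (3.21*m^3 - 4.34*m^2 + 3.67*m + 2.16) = 8.1855*m^5 - 6.2199*m^4 - 8.8793*m^3 + 26.8473*m^2 - 10.0972*m - 7.8624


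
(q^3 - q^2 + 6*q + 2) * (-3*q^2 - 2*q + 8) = -3*q^5 + q^4 - 8*q^3 - 26*q^2 + 44*q + 16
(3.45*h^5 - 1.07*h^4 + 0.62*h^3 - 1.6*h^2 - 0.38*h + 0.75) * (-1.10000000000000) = -3.795*h^5 + 1.177*h^4 - 0.682*h^3 + 1.76*h^2 + 0.418*h - 0.825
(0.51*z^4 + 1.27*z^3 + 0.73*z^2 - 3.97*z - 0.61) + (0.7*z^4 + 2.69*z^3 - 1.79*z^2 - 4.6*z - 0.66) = 1.21*z^4 + 3.96*z^3 - 1.06*z^2 - 8.57*z - 1.27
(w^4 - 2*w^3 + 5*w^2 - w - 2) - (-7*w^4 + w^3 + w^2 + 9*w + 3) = 8*w^4 - 3*w^3 + 4*w^2 - 10*w - 5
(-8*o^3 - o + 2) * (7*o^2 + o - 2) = -56*o^5 - 8*o^4 + 9*o^3 + 13*o^2 + 4*o - 4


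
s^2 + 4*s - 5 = (s - 1)*(s + 5)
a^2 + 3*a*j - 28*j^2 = (a - 4*j)*(a + 7*j)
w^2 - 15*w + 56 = (w - 8)*(w - 7)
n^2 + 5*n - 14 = (n - 2)*(n + 7)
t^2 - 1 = (t - 1)*(t + 1)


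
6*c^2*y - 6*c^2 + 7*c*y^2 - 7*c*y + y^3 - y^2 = (c + y)*(6*c + y)*(y - 1)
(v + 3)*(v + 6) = v^2 + 9*v + 18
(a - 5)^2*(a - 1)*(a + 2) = a^4 - 9*a^3 + 13*a^2 + 45*a - 50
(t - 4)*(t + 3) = t^2 - t - 12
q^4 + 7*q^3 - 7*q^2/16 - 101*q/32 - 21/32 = (q - 3/4)*(q + 1/4)*(q + 1/2)*(q + 7)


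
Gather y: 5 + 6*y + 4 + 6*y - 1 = 12*y + 8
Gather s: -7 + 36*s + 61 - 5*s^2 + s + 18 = -5*s^2 + 37*s + 72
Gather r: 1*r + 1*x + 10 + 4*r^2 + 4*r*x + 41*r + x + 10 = 4*r^2 + r*(4*x + 42) + 2*x + 20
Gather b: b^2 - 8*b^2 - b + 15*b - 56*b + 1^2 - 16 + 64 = -7*b^2 - 42*b + 49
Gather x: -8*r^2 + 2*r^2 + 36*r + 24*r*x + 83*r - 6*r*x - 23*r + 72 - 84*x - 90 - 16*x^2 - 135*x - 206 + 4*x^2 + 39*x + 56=-6*r^2 + 96*r - 12*x^2 + x*(18*r - 180) - 168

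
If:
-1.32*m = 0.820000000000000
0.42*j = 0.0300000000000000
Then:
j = 0.07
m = -0.62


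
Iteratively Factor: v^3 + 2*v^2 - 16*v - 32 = (v - 4)*(v^2 + 6*v + 8) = (v - 4)*(v + 4)*(v + 2)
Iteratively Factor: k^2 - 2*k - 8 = (k + 2)*(k - 4)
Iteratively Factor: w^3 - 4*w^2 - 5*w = (w)*(w^2 - 4*w - 5) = w*(w - 5)*(w + 1)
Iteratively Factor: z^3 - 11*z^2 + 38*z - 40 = (z - 5)*(z^2 - 6*z + 8) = (z - 5)*(z - 2)*(z - 4)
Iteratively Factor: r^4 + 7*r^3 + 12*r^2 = (r + 4)*(r^3 + 3*r^2) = (r + 3)*(r + 4)*(r^2) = r*(r + 3)*(r + 4)*(r)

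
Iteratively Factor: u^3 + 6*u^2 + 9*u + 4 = (u + 1)*(u^2 + 5*u + 4) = (u + 1)^2*(u + 4)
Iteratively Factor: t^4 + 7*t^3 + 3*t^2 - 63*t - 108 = (t + 3)*(t^3 + 4*t^2 - 9*t - 36) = (t - 3)*(t + 3)*(t^2 + 7*t + 12) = (t - 3)*(t + 3)*(t + 4)*(t + 3)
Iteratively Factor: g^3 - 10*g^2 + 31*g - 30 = (g - 3)*(g^2 - 7*g + 10) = (g - 5)*(g - 3)*(g - 2)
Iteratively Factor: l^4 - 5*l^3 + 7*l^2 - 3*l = (l)*(l^3 - 5*l^2 + 7*l - 3) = l*(l - 3)*(l^2 - 2*l + 1) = l*(l - 3)*(l - 1)*(l - 1)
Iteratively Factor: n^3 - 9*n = (n)*(n^2 - 9) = n*(n + 3)*(n - 3)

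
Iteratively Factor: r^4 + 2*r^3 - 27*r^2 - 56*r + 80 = (r - 5)*(r^3 + 7*r^2 + 8*r - 16) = (r - 5)*(r - 1)*(r^2 + 8*r + 16) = (r - 5)*(r - 1)*(r + 4)*(r + 4)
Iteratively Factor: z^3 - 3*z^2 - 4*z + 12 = (z - 3)*(z^2 - 4) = (z - 3)*(z - 2)*(z + 2)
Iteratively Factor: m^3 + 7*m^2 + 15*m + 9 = (m + 3)*(m^2 + 4*m + 3) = (m + 1)*(m + 3)*(m + 3)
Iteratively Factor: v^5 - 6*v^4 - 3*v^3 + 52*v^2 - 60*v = (v - 2)*(v^4 - 4*v^3 - 11*v^2 + 30*v) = (v - 2)*(v + 3)*(v^3 - 7*v^2 + 10*v) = v*(v - 2)*(v + 3)*(v^2 - 7*v + 10) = v*(v - 5)*(v - 2)*(v + 3)*(v - 2)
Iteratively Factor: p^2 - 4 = (p + 2)*(p - 2)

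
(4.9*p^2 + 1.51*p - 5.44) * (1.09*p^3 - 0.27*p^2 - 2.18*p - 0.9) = 5.341*p^5 + 0.3229*p^4 - 17.0193*p^3 - 6.233*p^2 + 10.5002*p + 4.896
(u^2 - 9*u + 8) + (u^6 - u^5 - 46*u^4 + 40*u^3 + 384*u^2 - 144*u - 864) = u^6 - u^5 - 46*u^4 + 40*u^3 + 385*u^2 - 153*u - 856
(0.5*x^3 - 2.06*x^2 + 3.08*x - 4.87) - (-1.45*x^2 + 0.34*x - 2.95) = 0.5*x^3 - 0.61*x^2 + 2.74*x - 1.92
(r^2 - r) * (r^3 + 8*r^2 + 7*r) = r^5 + 7*r^4 - r^3 - 7*r^2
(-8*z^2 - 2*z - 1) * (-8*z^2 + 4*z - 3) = 64*z^4 - 16*z^3 + 24*z^2 + 2*z + 3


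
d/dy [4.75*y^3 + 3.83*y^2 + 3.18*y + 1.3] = 14.25*y^2 + 7.66*y + 3.18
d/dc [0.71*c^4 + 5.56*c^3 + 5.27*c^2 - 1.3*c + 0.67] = 2.84*c^3 + 16.68*c^2 + 10.54*c - 1.3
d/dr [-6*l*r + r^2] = -6*l + 2*r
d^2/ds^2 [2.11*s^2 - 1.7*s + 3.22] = 4.22000000000000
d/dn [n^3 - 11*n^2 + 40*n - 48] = 3*n^2 - 22*n + 40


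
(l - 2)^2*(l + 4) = l^3 - 12*l + 16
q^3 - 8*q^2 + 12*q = q*(q - 6)*(q - 2)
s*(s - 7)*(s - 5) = s^3 - 12*s^2 + 35*s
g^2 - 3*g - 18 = (g - 6)*(g + 3)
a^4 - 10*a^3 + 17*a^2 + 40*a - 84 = (a - 7)*(a - 3)*(a - 2)*(a + 2)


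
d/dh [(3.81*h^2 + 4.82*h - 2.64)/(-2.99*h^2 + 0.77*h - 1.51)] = (17.3455*h^2 - 27.2934*h - 5.2454)/(8.9401*h^4 - 4.6046*h^3 + 9.6227*h^2 - 2.3254*h + 2.2801)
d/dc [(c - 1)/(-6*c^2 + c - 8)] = (-6*c^2 + c + (c - 1)*(12*c - 1) - 8)/(6*c^2 - c + 8)^2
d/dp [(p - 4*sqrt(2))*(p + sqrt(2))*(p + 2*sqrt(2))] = 3*p^2 - 2*sqrt(2)*p - 20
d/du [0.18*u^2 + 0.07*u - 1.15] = 0.36*u + 0.07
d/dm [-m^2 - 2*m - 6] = -2*m - 2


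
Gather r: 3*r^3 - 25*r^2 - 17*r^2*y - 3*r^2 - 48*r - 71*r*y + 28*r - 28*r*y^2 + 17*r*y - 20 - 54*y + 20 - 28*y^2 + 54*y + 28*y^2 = 3*r^3 + r^2*(-17*y - 28) + r*(-28*y^2 - 54*y - 20)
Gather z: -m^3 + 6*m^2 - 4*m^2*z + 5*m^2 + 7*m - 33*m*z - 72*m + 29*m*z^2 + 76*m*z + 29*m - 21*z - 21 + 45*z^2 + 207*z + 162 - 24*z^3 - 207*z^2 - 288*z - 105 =-m^3 + 11*m^2 - 36*m - 24*z^3 + z^2*(29*m - 162) + z*(-4*m^2 + 43*m - 102) + 36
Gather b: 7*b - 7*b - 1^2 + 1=0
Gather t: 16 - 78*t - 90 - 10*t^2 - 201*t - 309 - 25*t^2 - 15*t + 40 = -35*t^2 - 294*t - 343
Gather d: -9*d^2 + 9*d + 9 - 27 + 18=-9*d^2 + 9*d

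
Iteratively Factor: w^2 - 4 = (w - 2)*(w + 2)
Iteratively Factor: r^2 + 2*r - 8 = (r + 4)*(r - 2)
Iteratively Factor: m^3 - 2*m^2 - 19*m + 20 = (m + 4)*(m^2 - 6*m + 5) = (m - 5)*(m + 4)*(m - 1)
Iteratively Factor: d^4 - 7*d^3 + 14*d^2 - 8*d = (d - 2)*(d^3 - 5*d^2 + 4*d) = d*(d - 2)*(d^2 - 5*d + 4) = d*(d - 2)*(d - 1)*(d - 4)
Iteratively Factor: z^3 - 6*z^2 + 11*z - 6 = (z - 3)*(z^2 - 3*z + 2) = (z - 3)*(z - 1)*(z - 2)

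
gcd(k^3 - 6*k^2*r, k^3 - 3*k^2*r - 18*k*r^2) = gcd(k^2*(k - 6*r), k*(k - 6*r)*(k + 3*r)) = -k^2 + 6*k*r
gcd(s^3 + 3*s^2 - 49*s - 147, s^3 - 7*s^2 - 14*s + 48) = s + 3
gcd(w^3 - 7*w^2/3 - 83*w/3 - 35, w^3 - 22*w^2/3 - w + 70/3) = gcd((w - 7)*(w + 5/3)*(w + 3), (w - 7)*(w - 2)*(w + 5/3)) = w^2 - 16*w/3 - 35/3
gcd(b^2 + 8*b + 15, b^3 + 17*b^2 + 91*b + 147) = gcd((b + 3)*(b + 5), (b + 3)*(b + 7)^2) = b + 3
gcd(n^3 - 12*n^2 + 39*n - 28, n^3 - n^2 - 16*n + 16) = n^2 - 5*n + 4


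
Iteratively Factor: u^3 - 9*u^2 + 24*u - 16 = (u - 4)*(u^2 - 5*u + 4) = (u - 4)^2*(u - 1)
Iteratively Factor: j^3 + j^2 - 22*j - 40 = (j + 4)*(j^2 - 3*j - 10) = (j - 5)*(j + 4)*(j + 2)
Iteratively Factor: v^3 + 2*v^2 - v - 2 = (v + 1)*(v^2 + v - 2) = (v - 1)*(v + 1)*(v + 2)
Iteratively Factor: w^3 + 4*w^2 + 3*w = (w + 3)*(w^2 + w) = (w + 1)*(w + 3)*(w)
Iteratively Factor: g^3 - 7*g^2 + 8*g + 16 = (g + 1)*(g^2 - 8*g + 16) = (g - 4)*(g + 1)*(g - 4)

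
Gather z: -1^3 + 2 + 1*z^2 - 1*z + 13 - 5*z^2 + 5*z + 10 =-4*z^2 + 4*z + 24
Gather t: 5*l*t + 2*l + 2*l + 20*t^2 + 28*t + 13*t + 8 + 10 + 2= 4*l + 20*t^2 + t*(5*l + 41) + 20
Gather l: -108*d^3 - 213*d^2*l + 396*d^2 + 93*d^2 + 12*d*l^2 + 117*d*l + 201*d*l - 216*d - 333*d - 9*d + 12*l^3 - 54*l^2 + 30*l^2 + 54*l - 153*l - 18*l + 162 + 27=-108*d^3 + 489*d^2 - 558*d + 12*l^3 + l^2*(12*d - 24) + l*(-213*d^2 + 318*d - 117) + 189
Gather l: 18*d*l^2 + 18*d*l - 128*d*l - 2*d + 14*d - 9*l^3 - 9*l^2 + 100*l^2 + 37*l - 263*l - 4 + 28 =12*d - 9*l^3 + l^2*(18*d + 91) + l*(-110*d - 226) + 24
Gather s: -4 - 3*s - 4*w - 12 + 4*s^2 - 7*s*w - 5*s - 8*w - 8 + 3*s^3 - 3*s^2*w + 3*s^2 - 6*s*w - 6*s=3*s^3 + s^2*(7 - 3*w) + s*(-13*w - 14) - 12*w - 24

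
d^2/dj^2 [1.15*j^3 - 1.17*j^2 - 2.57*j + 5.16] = 6.9*j - 2.34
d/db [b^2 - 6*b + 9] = 2*b - 6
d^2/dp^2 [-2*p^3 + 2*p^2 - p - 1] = 4 - 12*p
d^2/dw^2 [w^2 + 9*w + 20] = 2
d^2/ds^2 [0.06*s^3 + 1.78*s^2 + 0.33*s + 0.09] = 0.36*s + 3.56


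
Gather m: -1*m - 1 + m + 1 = 0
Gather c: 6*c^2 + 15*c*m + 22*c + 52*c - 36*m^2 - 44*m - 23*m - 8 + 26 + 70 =6*c^2 + c*(15*m + 74) - 36*m^2 - 67*m + 88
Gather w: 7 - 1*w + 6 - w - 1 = 12 - 2*w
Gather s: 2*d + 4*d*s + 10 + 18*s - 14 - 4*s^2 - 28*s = 2*d - 4*s^2 + s*(4*d - 10) - 4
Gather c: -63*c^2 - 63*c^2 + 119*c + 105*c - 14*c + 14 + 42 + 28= -126*c^2 + 210*c + 84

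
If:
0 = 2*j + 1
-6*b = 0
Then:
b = 0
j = -1/2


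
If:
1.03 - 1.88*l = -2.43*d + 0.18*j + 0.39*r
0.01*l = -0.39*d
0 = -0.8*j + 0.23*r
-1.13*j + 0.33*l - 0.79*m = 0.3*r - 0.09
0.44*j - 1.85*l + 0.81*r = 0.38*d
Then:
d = -0.01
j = 0.21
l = 0.37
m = -0.30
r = 0.72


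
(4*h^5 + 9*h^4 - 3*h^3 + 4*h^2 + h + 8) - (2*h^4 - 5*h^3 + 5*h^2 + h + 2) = 4*h^5 + 7*h^4 + 2*h^3 - h^2 + 6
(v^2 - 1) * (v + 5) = v^3 + 5*v^2 - v - 5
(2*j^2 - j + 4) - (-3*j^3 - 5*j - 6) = 3*j^3 + 2*j^2 + 4*j + 10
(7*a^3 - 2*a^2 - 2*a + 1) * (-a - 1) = -7*a^4 - 5*a^3 + 4*a^2 + a - 1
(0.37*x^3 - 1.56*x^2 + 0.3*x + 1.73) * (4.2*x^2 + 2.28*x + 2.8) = 1.554*x^5 - 5.7084*x^4 - 1.2608*x^3 + 3.582*x^2 + 4.7844*x + 4.844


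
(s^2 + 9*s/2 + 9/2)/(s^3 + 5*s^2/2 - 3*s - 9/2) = (2*s + 3)/(2*s^2 - s - 3)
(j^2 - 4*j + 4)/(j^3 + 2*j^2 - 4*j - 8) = (j - 2)/(j^2 + 4*j + 4)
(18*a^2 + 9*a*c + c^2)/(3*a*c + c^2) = (6*a + c)/c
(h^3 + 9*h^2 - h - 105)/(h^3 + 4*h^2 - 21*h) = (h + 5)/h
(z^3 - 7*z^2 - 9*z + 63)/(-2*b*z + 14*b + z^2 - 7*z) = (z^2 - 9)/(-2*b + z)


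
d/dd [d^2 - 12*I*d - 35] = 2*d - 12*I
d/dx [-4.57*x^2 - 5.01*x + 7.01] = -9.14*x - 5.01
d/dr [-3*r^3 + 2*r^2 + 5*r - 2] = -9*r^2 + 4*r + 5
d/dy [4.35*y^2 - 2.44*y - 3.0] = 8.7*y - 2.44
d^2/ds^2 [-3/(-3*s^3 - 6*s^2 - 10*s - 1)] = 6*(-3*(3*s + 2)*(3*s^3 + 6*s^2 + 10*s + 1) + (9*s^2 + 12*s + 10)^2)/(3*s^3 + 6*s^2 + 10*s + 1)^3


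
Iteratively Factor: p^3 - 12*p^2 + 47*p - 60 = (p - 4)*(p^2 - 8*p + 15) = (p - 5)*(p - 4)*(p - 3)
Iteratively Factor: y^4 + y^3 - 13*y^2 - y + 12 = (y - 3)*(y^3 + 4*y^2 - y - 4) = (y - 3)*(y + 1)*(y^2 + 3*y - 4) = (y - 3)*(y - 1)*(y + 1)*(y + 4)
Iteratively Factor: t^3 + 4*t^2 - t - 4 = (t - 1)*(t^2 + 5*t + 4) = (t - 1)*(t + 4)*(t + 1)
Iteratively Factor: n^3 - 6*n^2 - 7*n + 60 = (n - 5)*(n^2 - n - 12) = (n - 5)*(n + 3)*(n - 4)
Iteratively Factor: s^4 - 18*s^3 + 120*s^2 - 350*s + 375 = (s - 3)*(s^3 - 15*s^2 + 75*s - 125) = (s - 5)*(s - 3)*(s^2 - 10*s + 25) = (s - 5)^2*(s - 3)*(s - 5)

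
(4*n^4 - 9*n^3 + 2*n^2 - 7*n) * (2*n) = 8*n^5 - 18*n^4 + 4*n^3 - 14*n^2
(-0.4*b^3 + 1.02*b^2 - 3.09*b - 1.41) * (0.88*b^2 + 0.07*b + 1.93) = -0.352*b^5 + 0.8696*b^4 - 3.4198*b^3 + 0.5115*b^2 - 6.0624*b - 2.7213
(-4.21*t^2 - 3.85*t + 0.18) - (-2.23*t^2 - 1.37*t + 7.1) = -1.98*t^2 - 2.48*t - 6.92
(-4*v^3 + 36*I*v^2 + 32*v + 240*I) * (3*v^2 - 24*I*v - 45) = -12*v^5 + 204*I*v^4 + 1140*v^3 - 1668*I*v^2 + 4320*v - 10800*I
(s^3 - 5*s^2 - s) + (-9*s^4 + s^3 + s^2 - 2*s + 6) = -9*s^4 + 2*s^3 - 4*s^2 - 3*s + 6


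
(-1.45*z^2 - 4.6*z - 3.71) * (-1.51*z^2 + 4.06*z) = 2.1895*z^4 + 1.059*z^3 - 13.0739*z^2 - 15.0626*z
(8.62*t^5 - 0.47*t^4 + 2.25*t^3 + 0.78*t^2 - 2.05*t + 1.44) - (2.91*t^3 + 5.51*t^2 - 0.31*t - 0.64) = 8.62*t^5 - 0.47*t^4 - 0.66*t^3 - 4.73*t^2 - 1.74*t + 2.08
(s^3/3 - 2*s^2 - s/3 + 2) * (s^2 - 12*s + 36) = s^5/3 - 6*s^4 + 107*s^3/3 - 66*s^2 - 36*s + 72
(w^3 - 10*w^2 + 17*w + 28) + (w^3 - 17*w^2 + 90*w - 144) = 2*w^3 - 27*w^2 + 107*w - 116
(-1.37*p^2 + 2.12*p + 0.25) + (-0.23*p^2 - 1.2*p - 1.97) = -1.6*p^2 + 0.92*p - 1.72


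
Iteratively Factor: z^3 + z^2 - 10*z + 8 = (z - 2)*(z^2 + 3*z - 4) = (z - 2)*(z - 1)*(z + 4)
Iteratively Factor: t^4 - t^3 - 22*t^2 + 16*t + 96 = (t + 2)*(t^3 - 3*t^2 - 16*t + 48) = (t - 3)*(t + 2)*(t^2 - 16) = (t - 4)*(t - 3)*(t + 2)*(t + 4)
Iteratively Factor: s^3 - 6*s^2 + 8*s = (s - 4)*(s^2 - 2*s) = (s - 4)*(s - 2)*(s)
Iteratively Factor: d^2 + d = (d + 1)*(d)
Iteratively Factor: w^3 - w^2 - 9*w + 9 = (w - 1)*(w^2 - 9) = (w - 3)*(w - 1)*(w + 3)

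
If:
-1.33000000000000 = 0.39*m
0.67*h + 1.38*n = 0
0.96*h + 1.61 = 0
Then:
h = -1.68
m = -3.41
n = 0.81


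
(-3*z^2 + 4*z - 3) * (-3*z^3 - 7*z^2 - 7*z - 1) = 9*z^5 + 9*z^4 + 2*z^3 - 4*z^2 + 17*z + 3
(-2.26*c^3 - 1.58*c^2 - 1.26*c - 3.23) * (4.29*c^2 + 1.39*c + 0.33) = -9.6954*c^5 - 9.9196*c^4 - 8.3474*c^3 - 16.1295*c^2 - 4.9055*c - 1.0659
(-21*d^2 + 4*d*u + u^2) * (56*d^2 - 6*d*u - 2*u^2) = -1176*d^4 + 350*d^3*u + 74*d^2*u^2 - 14*d*u^3 - 2*u^4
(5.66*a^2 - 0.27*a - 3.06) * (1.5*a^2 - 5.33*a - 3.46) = 8.49*a^4 - 30.5728*a^3 - 22.7345*a^2 + 17.244*a + 10.5876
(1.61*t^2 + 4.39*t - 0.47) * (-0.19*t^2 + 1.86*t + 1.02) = -0.3059*t^4 + 2.1605*t^3 + 9.8969*t^2 + 3.6036*t - 0.4794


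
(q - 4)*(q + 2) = q^2 - 2*q - 8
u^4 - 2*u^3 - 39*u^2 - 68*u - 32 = (u - 8)*(u + 1)^2*(u + 4)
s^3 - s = s*(s - 1)*(s + 1)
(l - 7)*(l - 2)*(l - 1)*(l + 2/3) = l^4 - 28*l^3/3 + 49*l^2/3 + 4*l/3 - 28/3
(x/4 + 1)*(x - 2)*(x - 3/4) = x^3/4 + 5*x^2/16 - 19*x/8 + 3/2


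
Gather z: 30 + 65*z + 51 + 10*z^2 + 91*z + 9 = 10*z^2 + 156*z + 90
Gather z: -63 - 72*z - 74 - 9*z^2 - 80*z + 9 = -9*z^2 - 152*z - 128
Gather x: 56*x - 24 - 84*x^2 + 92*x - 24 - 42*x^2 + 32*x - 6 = -126*x^2 + 180*x - 54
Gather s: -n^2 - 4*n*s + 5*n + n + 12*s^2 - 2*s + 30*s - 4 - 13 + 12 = -n^2 + 6*n + 12*s^2 + s*(28 - 4*n) - 5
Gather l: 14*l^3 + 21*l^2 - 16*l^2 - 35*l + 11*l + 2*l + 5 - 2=14*l^3 + 5*l^2 - 22*l + 3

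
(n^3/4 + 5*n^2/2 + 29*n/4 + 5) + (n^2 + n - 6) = n^3/4 + 7*n^2/2 + 33*n/4 - 1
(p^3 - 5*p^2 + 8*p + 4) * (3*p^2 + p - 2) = 3*p^5 - 14*p^4 + 17*p^3 + 30*p^2 - 12*p - 8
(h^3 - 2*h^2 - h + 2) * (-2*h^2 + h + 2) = -2*h^5 + 5*h^4 + 2*h^3 - 9*h^2 + 4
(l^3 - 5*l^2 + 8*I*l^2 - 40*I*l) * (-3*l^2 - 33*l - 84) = -3*l^5 - 18*l^4 - 24*I*l^4 + 81*l^3 - 144*I*l^3 + 420*l^2 + 648*I*l^2 + 3360*I*l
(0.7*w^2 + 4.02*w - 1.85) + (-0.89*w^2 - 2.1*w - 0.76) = -0.19*w^2 + 1.92*w - 2.61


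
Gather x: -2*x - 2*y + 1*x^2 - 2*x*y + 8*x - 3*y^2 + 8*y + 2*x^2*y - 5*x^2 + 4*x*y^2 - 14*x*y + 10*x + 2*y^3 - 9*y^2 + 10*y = x^2*(2*y - 4) + x*(4*y^2 - 16*y + 16) + 2*y^3 - 12*y^2 + 16*y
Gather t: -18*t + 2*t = -16*t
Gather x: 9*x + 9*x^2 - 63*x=9*x^2 - 54*x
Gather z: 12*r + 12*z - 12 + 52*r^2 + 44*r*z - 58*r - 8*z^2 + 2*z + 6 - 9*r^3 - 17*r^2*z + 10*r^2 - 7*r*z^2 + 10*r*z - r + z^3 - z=-9*r^3 + 62*r^2 - 47*r + z^3 + z^2*(-7*r - 8) + z*(-17*r^2 + 54*r + 13) - 6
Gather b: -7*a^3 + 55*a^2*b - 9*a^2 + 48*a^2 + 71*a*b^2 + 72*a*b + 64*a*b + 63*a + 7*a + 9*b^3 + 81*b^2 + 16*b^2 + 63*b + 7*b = -7*a^3 + 39*a^2 + 70*a + 9*b^3 + b^2*(71*a + 97) + b*(55*a^2 + 136*a + 70)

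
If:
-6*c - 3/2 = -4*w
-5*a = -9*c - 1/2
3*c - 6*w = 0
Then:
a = -23/40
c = -3/8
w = -3/16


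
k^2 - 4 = (k - 2)*(k + 2)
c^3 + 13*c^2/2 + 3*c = c*(c + 1/2)*(c + 6)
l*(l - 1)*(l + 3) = l^3 + 2*l^2 - 3*l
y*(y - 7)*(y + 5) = y^3 - 2*y^2 - 35*y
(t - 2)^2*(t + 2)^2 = t^4 - 8*t^2 + 16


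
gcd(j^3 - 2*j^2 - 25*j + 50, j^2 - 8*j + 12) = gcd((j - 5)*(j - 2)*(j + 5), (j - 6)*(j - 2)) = j - 2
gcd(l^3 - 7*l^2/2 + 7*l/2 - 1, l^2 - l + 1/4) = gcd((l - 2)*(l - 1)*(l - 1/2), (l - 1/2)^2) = l - 1/2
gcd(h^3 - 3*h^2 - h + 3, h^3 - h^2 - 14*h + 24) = h - 3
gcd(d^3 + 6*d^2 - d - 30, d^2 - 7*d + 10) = d - 2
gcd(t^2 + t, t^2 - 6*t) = t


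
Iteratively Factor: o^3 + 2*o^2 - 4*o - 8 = (o + 2)*(o^2 - 4) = (o - 2)*(o + 2)*(o + 2)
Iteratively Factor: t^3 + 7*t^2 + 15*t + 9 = (t + 3)*(t^2 + 4*t + 3) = (t + 1)*(t + 3)*(t + 3)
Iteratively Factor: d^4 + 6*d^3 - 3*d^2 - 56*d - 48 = (d + 4)*(d^3 + 2*d^2 - 11*d - 12) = (d + 1)*(d + 4)*(d^2 + d - 12) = (d - 3)*(d + 1)*(d + 4)*(d + 4)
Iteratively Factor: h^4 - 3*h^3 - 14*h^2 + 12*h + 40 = (h - 2)*(h^3 - h^2 - 16*h - 20) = (h - 5)*(h - 2)*(h^2 + 4*h + 4) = (h - 5)*(h - 2)*(h + 2)*(h + 2)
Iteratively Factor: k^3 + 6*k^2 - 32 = (k + 4)*(k^2 + 2*k - 8) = (k - 2)*(k + 4)*(k + 4)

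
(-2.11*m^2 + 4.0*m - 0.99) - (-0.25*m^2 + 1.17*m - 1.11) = -1.86*m^2 + 2.83*m + 0.12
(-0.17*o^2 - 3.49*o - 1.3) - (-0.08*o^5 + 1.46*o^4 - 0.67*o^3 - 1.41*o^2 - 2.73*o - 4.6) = 0.08*o^5 - 1.46*o^4 + 0.67*o^3 + 1.24*o^2 - 0.76*o + 3.3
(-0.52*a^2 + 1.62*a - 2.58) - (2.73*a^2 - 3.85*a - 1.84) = -3.25*a^2 + 5.47*a - 0.74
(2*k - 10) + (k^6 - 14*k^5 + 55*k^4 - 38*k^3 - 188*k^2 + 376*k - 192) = k^6 - 14*k^5 + 55*k^4 - 38*k^3 - 188*k^2 + 378*k - 202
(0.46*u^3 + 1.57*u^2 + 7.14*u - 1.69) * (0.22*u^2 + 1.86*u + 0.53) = 0.1012*u^5 + 1.201*u^4 + 4.7348*u^3 + 13.7407*u^2 + 0.6408*u - 0.8957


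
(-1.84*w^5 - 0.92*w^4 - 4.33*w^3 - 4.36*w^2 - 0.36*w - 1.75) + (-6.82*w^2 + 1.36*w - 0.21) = -1.84*w^5 - 0.92*w^4 - 4.33*w^3 - 11.18*w^2 + 1.0*w - 1.96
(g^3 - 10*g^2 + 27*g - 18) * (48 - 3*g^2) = -3*g^5 + 30*g^4 - 33*g^3 - 426*g^2 + 1296*g - 864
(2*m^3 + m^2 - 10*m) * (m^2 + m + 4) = 2*m^5 + 3*m^4 - m^3 - 6*m^2 - 40*m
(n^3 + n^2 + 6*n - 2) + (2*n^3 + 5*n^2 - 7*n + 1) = 3*n^3 + 6*n^2 - n - 1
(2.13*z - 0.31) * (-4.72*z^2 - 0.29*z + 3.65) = -10.0536*z^3 + 0.8455*z^2 + 7.8644*z - 1.1315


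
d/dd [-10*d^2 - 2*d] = -20*d - 2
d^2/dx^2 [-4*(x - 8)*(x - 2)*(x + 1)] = 72 - 24*x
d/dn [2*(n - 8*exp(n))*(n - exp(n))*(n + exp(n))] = -16*n^2*exp(n) + 6*n^2 - 4*n*exp(2*n) - 32*n*exp(n) + 48*exp(3*n) - 2*exp(2*n)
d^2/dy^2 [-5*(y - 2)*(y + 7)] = -10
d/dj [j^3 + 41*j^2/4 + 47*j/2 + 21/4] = 3*j^2 + 41*j/2 + 47/2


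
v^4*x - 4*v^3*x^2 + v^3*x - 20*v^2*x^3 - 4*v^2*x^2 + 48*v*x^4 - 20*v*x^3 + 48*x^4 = (v - 6*x)*(v - 2*x)*(v + 4*x)*(v*x + x)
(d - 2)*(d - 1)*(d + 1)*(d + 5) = d^4 + 3*d^3 - 11*d^2 - 3*d + 10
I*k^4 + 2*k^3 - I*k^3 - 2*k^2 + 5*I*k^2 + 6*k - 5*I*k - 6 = (k - 3*I)*(k - I)*(k + 2*I)*(I*k - I)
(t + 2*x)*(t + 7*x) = t^2 + 9*t*x + 14*x^2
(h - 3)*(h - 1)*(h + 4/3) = h^3 - 8*h^2/3 - 7*h/3 + 4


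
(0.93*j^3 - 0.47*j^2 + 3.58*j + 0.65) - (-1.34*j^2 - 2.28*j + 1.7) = 0.93*j^3 + 0.87*j^2 + 5.86*j - 1.05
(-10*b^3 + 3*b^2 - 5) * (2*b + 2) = -20*b^4 - 14*b^3 + 6*b^2 - 10*b - 10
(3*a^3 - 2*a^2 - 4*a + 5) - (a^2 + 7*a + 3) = 3*a^3 - 3*a^2 - 11*a + 2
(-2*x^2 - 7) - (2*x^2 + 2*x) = -4*x^2 - 2*x - 7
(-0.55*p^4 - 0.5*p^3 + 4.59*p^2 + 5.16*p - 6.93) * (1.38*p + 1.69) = -0.759*p^5 - 1.6195*p^4 + 5.4892*p^3 + 14.8779*p^2 - 0.843*p - 11.7117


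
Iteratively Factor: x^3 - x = (x - 1)*(x^2 + x) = (x - 1)*(x + 1)*(x)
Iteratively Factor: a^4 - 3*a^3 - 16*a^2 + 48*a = (a + 4)*(a^3 - 7*a^2 + 12*a) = (a - 3)*(a + 4)*(a^2 - 4*a) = a*(a - 3)*(a + 4)*(a - 4)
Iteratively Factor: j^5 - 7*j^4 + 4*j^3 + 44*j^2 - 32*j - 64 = (j - 4)*(j^4 - 3*j^3 - 8*j^2 + 12*j + 16) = (j - 4)*(j + 2)*(j^3 - 5*j^2 + 2*j + 8) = (j - 4)*(j - 2)*(j + 2)*(j^2 - 3*j - 4) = (j - 4)^2*(j - 2)*(j + 2)*(j + 1)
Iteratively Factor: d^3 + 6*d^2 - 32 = (d + 4)*(d^2 + 2*d - 8) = (d - 2)*(d + 4)*(d + 4)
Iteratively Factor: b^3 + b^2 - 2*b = (b + 2)*(b^2 - b) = b*(b + 2)*(b - 1)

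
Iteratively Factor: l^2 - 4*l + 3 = (l - 1)*(l - 3)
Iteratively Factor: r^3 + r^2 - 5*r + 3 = (r + 3)*(r^2 - 2*r + 1) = (r - 1)*(r + 3)*(r - 1)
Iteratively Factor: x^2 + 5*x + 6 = (x + 3)*(x + 2)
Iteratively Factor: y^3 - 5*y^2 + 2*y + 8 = (y + 1)*(y^2 - 6*y + 8) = (y - 4)*(y + 1)*(y - 2)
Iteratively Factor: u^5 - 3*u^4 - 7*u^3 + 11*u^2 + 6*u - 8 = (u - 1)*(u^4 - 2*u^3 - 9*u^2 + 2*u + 8) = (u - 1)*(u + 2)*(u^3 - 4*u^2 - u + 4) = (u - 1)^2*(u + 2)*(u^2 - 3*u - 4) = (u - 4)*(u - 1)^2*(u + 2)*(u + 1)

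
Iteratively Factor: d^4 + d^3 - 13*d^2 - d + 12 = (d - 3)*(d^3 + 4*d^2 - d - 4) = (d - 3)*(d + 1)*(d^2 + 3*d - 4) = (d - 3)*(d + 1)*(d + 4)*(d - 1)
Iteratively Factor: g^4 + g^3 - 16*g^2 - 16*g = (g)*(g^3 + g^2 - 16*g - 16) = g*(g - 4)*(g^2 + 5*g + 4) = g*(g - 4)*(g + 4)*(g + 1)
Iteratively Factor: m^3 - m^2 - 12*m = (m)*(m^2 - m - 12) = m*(m - 4)*(m + 3)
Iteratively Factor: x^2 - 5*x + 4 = (x - 4)*(x - 1)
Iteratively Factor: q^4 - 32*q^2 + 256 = (q - 4)*(q^3 + 4*q^2 - 16*q - 64) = (q - 4)*(q + 4)*(q^2 - 16) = (q - 4)^2*(q + 4)*(q + 4)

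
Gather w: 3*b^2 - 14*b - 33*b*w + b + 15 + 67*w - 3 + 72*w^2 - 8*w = 3*b^2 - 13*b + 72*w^2 + w*(59 - 33*b) + 12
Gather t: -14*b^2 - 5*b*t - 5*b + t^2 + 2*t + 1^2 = -14*b^2 - 5*b + t^2 + t*(2 - 5*b) + 1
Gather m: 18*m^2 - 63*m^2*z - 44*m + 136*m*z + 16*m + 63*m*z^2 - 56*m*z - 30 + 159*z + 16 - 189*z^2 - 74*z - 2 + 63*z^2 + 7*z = m^2*(18 - 63*z) + m*(63*z^2 + 80*z - 28) - 126*z^2 + 92*z - 16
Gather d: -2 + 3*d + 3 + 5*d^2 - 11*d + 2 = 5*d^2 - 8*d + 3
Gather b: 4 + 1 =5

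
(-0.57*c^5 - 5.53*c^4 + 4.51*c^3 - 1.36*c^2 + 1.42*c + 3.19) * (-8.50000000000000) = 4.845*c^5 + 47.005*c^4 - 38.335*c^3 + 11.56*c^2 - 12.07*c - 27.115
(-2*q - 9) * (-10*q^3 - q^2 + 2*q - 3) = 20*q^4 + 92*q^3 + 5*q^2 - 12*q + 27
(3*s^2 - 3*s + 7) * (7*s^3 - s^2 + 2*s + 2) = 21*s^5 - 24*s^4 + 58*s^3 - 7*s^2 + 8*s + 14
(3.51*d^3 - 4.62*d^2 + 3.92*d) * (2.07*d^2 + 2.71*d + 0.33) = 7.2657*d^5 - 0.0513000000000012*d^4 - 3.2475*d^3 + 9.0986*d^2 + 1.2936*d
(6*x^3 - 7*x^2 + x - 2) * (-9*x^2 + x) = -54*x^5 + 69*x^4 - 16*x^3 + 19*x^2 - 2*x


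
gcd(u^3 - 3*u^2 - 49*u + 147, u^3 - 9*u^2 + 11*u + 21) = u^2 - 10*u + 21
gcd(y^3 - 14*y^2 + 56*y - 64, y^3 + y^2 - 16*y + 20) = y - 2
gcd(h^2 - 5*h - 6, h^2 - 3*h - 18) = h - 6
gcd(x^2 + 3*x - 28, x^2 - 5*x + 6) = 1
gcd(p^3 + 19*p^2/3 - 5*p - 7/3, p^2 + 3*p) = 1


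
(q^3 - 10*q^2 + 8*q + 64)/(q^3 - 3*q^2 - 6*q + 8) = (q - 8)/(q - 1)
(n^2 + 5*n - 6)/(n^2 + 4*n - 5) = (n + 6)/(n + 5)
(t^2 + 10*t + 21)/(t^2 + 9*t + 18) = (t + 7)/(t + 6)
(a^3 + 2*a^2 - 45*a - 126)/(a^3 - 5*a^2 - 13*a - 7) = (a^2 + 9*a + 18)/(a^2 + 2*a + 1)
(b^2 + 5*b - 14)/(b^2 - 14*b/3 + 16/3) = 3*(b + 7)/(3*b - 8)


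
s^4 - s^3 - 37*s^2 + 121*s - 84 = (s - 4)*(s - 3)*(s - 1)*(s + 7)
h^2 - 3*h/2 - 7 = (h - 7/2)*(h + 2)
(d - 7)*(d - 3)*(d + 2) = d^3 - 8*d^2 + d + 42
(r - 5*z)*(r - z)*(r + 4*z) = r^3 - 2*r^2*z - 19*r*z^2 + 20*z^3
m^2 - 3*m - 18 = (m - 6)*(m + 3)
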